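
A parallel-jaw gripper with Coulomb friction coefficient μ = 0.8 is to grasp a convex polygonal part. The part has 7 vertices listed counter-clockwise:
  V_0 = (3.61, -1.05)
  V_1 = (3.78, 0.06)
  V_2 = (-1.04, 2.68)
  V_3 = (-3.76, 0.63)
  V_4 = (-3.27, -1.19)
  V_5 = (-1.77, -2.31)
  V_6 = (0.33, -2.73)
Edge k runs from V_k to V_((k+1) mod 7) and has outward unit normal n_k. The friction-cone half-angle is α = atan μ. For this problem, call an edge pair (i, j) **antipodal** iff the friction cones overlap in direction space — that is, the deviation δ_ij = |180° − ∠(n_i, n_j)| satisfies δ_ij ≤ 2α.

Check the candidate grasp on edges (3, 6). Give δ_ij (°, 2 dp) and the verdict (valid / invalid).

α = atan 0.8 = 38.66°;  2α = 77.32°
edge 3: e_3 = (+0.49, -1.82);  n_3 = (-0.9656, -0.2600)
edge 6: e_6 = (+3.28, +1.68);  n_6 = (+0.4559, -0.8900)
∠(n_3, n_6) = 102.05°
δ = |180° − 102.05°| = 77.95°
77.95° > 2α = 77.32°  →  invalid

δ = 77.95°, invalid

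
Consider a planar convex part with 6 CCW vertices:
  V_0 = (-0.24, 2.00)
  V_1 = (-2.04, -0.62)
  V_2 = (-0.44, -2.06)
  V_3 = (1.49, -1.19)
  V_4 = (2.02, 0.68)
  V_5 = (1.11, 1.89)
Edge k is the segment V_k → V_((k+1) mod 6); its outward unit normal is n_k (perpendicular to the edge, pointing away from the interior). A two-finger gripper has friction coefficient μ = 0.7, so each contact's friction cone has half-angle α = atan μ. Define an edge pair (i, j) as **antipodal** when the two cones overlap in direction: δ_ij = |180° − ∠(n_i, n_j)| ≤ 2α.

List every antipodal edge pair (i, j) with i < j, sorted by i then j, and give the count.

count = 6; pairs: (0,2), (0,3), (1,3), (1,4), (1,5), (2,5)

α = atan 0.7 = 34.99°;  2α = 69.98°
n_0 = (-0.8242, +0.5663)
n_1 = (-0.6690, -0.7433)
n_2 = (+0.4110, -0.9117)
n_3 = (+0.9621, -0.2727)
n_4 = (+0.7992, +0.6011)
n_5 = (+0.0812, +0.9967)
  (0,1): δ = 97.50°  ·
  (0,2): δ = 31.25°  ✓
  (0,3): δ = 18.67°  ✓
  (0,4): δ = 71.44°  ·
  (0,5): δ = 119.83°  ·
  (1,2): δ = 113.75°  ·
  (1,3): δ = 63.84°  ✓
  (1,4): δ = 11.07°  ✓
  (1,5): δ = 37.33°  ✓
  (2,3): δ = 130.09°  ·
  (2,4): δ = 77.32°  ·
  (2,5): δ = 28.92°  ✓
  (3,4): δ = 127.23°  ·
  (3,5): δ = 78.83°  ·
  (4,5): δ = 131.60°  ·
antipodal pairs: 6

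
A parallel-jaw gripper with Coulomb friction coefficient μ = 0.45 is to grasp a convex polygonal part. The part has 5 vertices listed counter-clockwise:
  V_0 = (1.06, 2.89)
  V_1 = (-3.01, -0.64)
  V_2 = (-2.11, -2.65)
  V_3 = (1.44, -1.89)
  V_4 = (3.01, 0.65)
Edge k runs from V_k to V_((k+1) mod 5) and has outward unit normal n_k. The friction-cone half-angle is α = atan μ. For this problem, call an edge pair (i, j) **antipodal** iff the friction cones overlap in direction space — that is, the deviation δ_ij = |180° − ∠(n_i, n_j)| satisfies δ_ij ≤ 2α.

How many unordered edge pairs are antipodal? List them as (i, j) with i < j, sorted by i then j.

α = atan 0.45 = 24.23°;  2α = 48.46°
n_0 = (-0.6552, +0.7554)
n_1 = (-0.9127, -0.4087)
n_2 = (+0.2093, -0.9778)
n_3 = (+0.8506, -0.5258)
n_4 = (+0.7542, +0.6566)
  (0,1): δ = 106.81°  ·
  (0,2): δ = 28.85°  ✓
  (0,3): δ = 17.34°  ✓
  (0,4): δ = 90.10°  ·
  (1,2): δ = 102.04°  ·
  (1,3): δ = 55.84°  ·
  (1,4): δ = 16.92°  ✓
  (2,3): δ = 133.80°  ·
  (2,4): δ = 61.04°  ·
  (3,4): δ = 107.24°  ·
antipodal pairs: 3

count = 3; pairs: (0,2), (0,3), (1,4)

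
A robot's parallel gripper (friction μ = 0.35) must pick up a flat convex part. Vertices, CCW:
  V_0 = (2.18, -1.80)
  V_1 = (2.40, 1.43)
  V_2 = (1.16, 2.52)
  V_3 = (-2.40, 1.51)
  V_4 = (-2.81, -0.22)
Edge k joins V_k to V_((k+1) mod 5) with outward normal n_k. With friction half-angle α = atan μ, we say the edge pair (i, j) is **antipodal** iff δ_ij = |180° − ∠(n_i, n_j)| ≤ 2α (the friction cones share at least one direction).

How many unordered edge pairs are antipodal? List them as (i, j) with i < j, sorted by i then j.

α = atan 0.35 = 19.29°;  2α = 38.58°
n_0 = (+0.9977, -0.0680)
n_1 = (+0.6602, +0.7511)
n_2 = (-0.2729, +0.9620)
n_3 = (-0.9730, +0.2306)
n_4 = (-0.3019, -0.9534)
  (0,1): δ = 127.42°  ·
  (0,2): δ = 70.26°  ·
  (0,3): δ = 9.44°  ✓
  (0,4): δ = 76.33°  ·
  (1,2): δ = 122.84°  ·
  (1,3): δ = 62.02°  ·
  (1,4): δ = 23.75°  ✓
  (2,3): δ = 119.17°  ·
  (2,4): δ = 33.41°  ✓
  (3,4): δ = 94.24°  ·
antipodal pairs: 3

count = 3; pairs: (0,3), (1,4), (2,4)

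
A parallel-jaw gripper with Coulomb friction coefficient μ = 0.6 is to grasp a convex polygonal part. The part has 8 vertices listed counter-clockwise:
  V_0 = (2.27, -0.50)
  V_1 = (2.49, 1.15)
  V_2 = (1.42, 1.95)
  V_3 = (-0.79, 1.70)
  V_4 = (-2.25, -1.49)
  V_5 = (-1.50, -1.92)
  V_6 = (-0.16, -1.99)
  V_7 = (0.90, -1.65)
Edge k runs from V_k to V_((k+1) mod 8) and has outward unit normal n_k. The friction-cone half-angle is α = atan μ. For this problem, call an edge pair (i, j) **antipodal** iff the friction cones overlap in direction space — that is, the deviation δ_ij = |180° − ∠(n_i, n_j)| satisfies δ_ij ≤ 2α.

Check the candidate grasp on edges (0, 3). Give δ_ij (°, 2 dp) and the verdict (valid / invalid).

α = atan 0.6 = 30.96°;  2α = 61.93°
edge 0: e_0 = (+0.22, +1.65);  n_0 = (+0.9912, -0.1322)
edge 3: e_3 = (-1.46, -3.19);  n_3 = (-0.9093, +0.4162)
∠(n_0, n_3) = 163.00°
δ = |180° − 163.00°| = 17.00°
17.00° ≤ 2α = 61.93°  →  valid

δ = 17.00°, valid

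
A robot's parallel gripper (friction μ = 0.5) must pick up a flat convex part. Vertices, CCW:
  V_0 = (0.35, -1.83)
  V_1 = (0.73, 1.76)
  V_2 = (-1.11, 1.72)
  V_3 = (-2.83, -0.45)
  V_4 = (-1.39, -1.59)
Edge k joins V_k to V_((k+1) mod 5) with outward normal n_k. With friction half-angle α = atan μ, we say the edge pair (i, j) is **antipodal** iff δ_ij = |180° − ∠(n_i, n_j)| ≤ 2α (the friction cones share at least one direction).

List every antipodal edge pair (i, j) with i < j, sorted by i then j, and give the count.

count = 3; pairs: (0,2), (1,3), (1,4)

α = atan 0.5 = 26.57°;  2α = 53.13°
n_0 = (+0.9944, -0.1053)
n_1 = (-0.0217, +0.9998)
n_2 = (-0.7837, +0.6212)
n_3 = (-0.6207, -0.7840)
n_4 = (-0.1366, -0.9906)
  (0,1): δ = 82.71°  ·
  (0,2): δ = 32.36°  ✓
  (0,3): δ = 57.67°  ·
  (0,4): δ = 88.19°  ·
  (1,2): δ = 129.65°  ·
  (1,3): δ = 39.61°  ✓
  (1,4): δ = 9.10°  ✓
  (2,3): δ = 89.97°  ·
  (2,4): δ = 59.45°  ·
  (3,4): δ = 149.49°  ·
antipodal pairs: 3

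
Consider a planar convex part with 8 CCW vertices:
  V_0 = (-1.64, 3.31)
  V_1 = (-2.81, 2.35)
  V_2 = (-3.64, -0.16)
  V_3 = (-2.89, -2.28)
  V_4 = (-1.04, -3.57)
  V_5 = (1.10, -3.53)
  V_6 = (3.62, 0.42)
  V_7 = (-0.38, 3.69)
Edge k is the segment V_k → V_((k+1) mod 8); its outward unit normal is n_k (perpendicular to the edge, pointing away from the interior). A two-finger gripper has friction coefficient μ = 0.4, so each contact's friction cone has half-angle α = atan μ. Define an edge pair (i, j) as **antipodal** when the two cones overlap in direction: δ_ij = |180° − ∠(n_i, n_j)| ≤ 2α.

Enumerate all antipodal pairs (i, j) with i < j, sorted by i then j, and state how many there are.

α = atan 0.4 = 21.80°;  2α = 43.60°
n_0 = (-0.6343, +0.7731)
n_1 = (-0.9494, +0.3140)
n_2 = (-0.9427, -0.3335)
n_3 = (-0.5720, -0.8203)
n_4 = (+0.0187, -0.9998)
n_5 = (+0.8430, -0.5378)
n_6 = (+0.6329, +0.7742)
n_7 = (-0.2887, +0.9574)
  (0,1): δ = 147.67°  ·
  (0,2): δ = 109.89°  ·
  (0,3): δ = 74.26°  ·
  (0,4): δ = 38.30°  ✓
  (0,5): δ = 18.09°  ✓
  (0,6): δ = 101.36°  ·
  (0,7): δ = 157.41°  ·
  (1,2): δ = 142.22°  ·
  (1,3): δ = 106.59°  ·
  (1,4): δ = 70.63°  ·
  (1,5): δ = 14.24°  ✓
  (1,6): δ = 69.03°  ·
  (1,7): δ = 125.08°  ·
  (2,3): δ = 144.37°  ·
  (2,4): δ = 108.41°  ·
  (2,5): δ = 52.02°  ·
  (2,6): δ = 31.25°  ✓
  (2,7): δ = 87.30°  ·
  (3,4): δ = 144.04°  ·
  (3,5): δ = 87.65°  ·
  (3,6): δ = 4.38°  ✓
  (3,7): δ = 51.67°  ·
  (4,5): δ = 123.61°  ·
  (4,6): δ = 40.34°  ✓
  (4,7): δ = 15.71°  ✓
  (5,6): δ = 96.73°  ·
  (5,7): δ = 40.68°  ✓
  (6,7): δ = 123.95°  ·
antipodal pairs: 8

count = 8; pairs: (0,4), (0,5), (1,5), (2,6), (3,6), (4,6), (4,7), (5,7)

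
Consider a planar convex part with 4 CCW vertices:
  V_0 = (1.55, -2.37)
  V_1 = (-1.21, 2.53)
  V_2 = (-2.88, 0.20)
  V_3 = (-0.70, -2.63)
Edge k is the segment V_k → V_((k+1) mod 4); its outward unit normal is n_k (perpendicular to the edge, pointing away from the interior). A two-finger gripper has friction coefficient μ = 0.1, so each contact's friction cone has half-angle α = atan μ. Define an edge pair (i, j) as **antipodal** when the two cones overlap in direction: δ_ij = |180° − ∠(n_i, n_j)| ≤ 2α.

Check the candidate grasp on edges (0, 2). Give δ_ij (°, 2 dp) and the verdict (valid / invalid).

α = atan 0.1 = 5.71°;  2α = 11.42°
edge 0: e_0 = (-2.76, +4.90);  n_0 = (+0.8713, +0.4908)
edge 2: e_2 = (+2.18, -2.83);  n_2 = (-0.7922, -0.6103)
∠(n_0, n_2) = 171.78°
δ = |180° − 171.78°| = 8.22°
8.22° ≤ 2α = 11.42°  →  valid

δ = 8.22°, valid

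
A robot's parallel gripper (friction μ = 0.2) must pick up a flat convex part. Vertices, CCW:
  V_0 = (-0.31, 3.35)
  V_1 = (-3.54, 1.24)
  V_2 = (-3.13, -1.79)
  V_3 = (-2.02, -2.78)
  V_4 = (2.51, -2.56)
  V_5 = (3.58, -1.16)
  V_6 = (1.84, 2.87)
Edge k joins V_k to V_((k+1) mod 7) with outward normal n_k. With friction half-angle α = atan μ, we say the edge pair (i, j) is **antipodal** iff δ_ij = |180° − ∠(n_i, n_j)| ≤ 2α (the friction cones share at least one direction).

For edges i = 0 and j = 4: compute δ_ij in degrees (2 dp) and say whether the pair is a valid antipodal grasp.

δ = 19.46°, valid

α = atan 0.2 = 11.31°;  2α = 22.62°
edge 0: e_0 = (-3.23, -2.11);  n_0 = (-0.5469, +0.8372)
edge 4: e_4 = (+1.07, +1.40);  n_4 = (+0.7945, -0.6072)
∠(n_0, n_4) = 160.54°
δ = |180° − 160.54°| = 19.46°
19.46° ≤ 2α = 22.62°  →  valid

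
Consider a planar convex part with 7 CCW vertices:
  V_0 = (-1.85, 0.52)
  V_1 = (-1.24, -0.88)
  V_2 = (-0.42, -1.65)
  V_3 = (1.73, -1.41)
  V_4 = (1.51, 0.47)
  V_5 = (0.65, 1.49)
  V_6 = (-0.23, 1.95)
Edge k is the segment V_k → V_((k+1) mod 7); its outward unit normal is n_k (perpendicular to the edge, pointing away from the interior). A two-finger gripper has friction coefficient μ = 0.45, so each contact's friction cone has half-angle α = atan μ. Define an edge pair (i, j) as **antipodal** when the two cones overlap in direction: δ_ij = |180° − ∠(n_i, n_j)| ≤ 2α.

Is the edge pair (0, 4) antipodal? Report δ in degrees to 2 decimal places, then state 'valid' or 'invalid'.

α = atan 0.45 = 24.23°;  2α = 48.46°
edge 0: e_0 = (+0.61, -1.40);  n_0 = (-0.9168, -0.3994)
edge 4: e_4 = (-0.86, +1.02);  n_4 = (+0.7645, +0.6446)
∠(n_0, n_4) = 163.41°
δ = |180° − 163.41°| = 16.59°
16.59° ≤ 2α = 48.46°  →  valid

δ = 16.59°, valid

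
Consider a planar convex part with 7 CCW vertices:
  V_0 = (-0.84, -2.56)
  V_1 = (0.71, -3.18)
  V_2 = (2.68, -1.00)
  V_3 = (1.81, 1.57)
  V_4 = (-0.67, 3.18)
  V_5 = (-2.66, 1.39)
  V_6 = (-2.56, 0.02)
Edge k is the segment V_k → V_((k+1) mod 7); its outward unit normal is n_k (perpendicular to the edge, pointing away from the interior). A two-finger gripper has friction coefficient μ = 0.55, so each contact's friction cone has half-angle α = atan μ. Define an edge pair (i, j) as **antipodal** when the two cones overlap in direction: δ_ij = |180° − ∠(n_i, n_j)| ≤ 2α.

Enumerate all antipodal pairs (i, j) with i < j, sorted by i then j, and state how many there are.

count = 8; pairs: (0,2), (0,3), (1,4), (1,5), (2,5), (2,6), (3,5), (3,6)

α = atan 0.55 = 28.81°;  2α = 57.62°
n_0 = (-0.3714, -0.9285)
n_1 = (+0.7419, -0.6705)
n_2 = (+0.9472, +0.3206)
n_3 = (+0.5445, +0.8388)
n_4 = (-0.6688, +0.7435)
n_5 = (-0.9973, -0.0728)
n_6 = (-0.8321, -0.5547)
  (0,1): δ = 110.30°  ·
  (0,2): δ = 49.50°  ✓
  (0,3): δ = 11.19°  ✓
  (0,4): δ = 63.77°  ·
  (0,5): δ = 115.98°  ·
  (0,6): δ = 145.49°  ·
  (1,2): δ = 119.19°  ·
  (1,3): δ = 80.89°  ·
  (1,4): δ = 5.93°  ✓
  (1,5): δ = 46.28°  ✓
  (1,6): δ = 75.79°  ·
  (2,3): δ = 141.69°  ·
  (2,4): δ = 66.73°  ·
  (2,5): δ = 14.53°  ✓
  (2,6): δ = 14.99°  ✓
  (3,4): δ = 105.04°  ·
  (3,5): δ = 52.83°  ✓
  (3,6): δ = 23.32°  ✓
  (4,5): δ = 127.80°  ·
  (4,6): δ = 98.28°  ·
  (5,6): δ = 150.48°  ·
antipodal pairs: 8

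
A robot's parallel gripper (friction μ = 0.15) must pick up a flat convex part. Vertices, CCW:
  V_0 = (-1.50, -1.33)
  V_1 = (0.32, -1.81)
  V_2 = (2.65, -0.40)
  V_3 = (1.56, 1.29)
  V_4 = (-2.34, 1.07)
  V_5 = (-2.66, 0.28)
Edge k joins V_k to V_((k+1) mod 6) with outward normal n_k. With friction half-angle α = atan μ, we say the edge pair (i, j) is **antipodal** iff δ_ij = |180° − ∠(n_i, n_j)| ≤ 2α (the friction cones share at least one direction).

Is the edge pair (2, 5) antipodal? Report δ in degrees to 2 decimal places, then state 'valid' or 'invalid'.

α = atan 0.15 = 8.53°;  2α = 17.06°
edge 2: e_2 = (-1.09, +1.69);  n_2 = (+0.8404, +0.5420)
edge 5: e_5 = (+1.16, -1.61);  n_5 = (-0.8113, -0.5846)
∠(n_2, n_5) = 177.05°
δ = |180° − 177.05°| = 2.95°
2.95° ≤ 2α = 17.06°  →  valid

δ = 2.95°, valid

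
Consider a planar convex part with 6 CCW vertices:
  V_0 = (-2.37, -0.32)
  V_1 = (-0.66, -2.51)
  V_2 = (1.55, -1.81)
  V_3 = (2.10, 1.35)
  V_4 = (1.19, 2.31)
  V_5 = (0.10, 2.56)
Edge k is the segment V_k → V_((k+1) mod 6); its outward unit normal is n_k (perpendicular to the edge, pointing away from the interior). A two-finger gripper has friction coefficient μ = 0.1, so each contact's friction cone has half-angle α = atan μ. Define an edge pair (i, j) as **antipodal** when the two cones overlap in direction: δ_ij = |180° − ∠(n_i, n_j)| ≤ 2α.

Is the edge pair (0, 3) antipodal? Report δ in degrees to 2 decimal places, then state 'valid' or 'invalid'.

δ = 5.48°, valid

α = atan 0.1 = 5.71°;  2α = 11.42°
edge 0: e_0 = (+1.71, -2.19);  n_0 = (-0.7882, -0.6154)
edge 3: e_3 = (-0.91, +0.96);  n_3 = (+0.7258, +0.6880)
∠(n_0, n_3) = 174.52°
δ = |180° − 174.52°| = 5.48°
5.48° ≤ 2α = 11.42°  →  valid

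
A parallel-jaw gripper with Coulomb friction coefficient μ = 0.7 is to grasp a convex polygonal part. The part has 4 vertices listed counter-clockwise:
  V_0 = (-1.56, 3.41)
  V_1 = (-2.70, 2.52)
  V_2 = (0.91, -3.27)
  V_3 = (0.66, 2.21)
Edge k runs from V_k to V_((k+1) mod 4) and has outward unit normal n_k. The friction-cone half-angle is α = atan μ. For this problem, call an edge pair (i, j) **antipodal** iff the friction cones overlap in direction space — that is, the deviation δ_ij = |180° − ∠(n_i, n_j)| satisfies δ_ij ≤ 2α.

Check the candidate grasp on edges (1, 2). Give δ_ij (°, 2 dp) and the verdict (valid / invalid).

δ = 29.33°, valid

α = atan 0.7 = 34.99°;  2α = 69.98°
edge 1: e_1 = (+3.61, -5.79);  n_1 = (-0.8486, -0.5291)
edge 2: e_2 = (-0.25, +5.48);  n_2 = (+0.9990, +0.0456)
∠(n_1, n_2) = 150.67°
δ = |180° − 150.67°| = 29.33°
29.33° ≤ 2α = 69.98°  →  valid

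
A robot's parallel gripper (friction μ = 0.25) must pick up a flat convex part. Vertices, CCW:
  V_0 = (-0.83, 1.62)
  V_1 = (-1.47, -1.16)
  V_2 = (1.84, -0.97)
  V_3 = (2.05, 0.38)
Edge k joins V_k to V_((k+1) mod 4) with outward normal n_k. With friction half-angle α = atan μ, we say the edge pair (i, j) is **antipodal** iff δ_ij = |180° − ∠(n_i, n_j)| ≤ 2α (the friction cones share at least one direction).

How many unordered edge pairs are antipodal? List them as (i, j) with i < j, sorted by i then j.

count = 2; pairs: (0,2), (1,3)

α = atan 0.25 = 14.04°;  2α = 28.07°
n_0 = (-0.9745, +0.2243)
n_1 = (+0.0573, -0.9984)
n_2 = (+0.9881, -0.1537)
n_3 = (+0.3955, +0.9185)
  (0,1): δ = 73.75°  ·
  (0,2): δ = 4.12°  ✓
  (0,3): δ = 79.67°  ·
  (1,2): δ = 102.13°  ·
  (1,3): δ = 26.58°  ✓
  (2,3): δ = 104.45°  ·
antipodal pairs: 2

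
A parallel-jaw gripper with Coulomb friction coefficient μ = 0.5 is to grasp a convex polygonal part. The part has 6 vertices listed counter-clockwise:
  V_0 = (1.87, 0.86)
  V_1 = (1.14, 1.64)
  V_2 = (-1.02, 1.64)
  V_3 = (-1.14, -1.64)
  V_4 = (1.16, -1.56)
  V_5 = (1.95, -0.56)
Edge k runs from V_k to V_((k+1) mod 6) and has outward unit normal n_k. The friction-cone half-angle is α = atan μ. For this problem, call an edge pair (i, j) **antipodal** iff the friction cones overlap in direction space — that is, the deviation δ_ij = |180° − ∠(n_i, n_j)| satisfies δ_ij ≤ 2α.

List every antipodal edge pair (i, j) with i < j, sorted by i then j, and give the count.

count = 6; pairs: (0,2), (0,3), (1,3), (1,4), (2,4), (2,5)

α = atan 0.5 = 26.57°;  2α = 53.13°
n_0 = (+0.7301, +0.6833)
n_1 = (+0.0000, +1.0000)
n_2 = (-0.9993, +0.0366)
n_3 = (+0.0348, -0.9994)
n_4 = (+0.7847, -0.6199)
n_5 = (+0.9984, +0.0562)
  (0,1): δ = 133.10°  ·
  (0,2): δ = 45.20°  ✓
  (0,3): δ = 48.89°  ✓
  (0,4): δ = 98.59°  ·
  (0,5): δ = 140.12°  ·
  (1,2): δ = 92.10°  ·
  (1,3): δ = 1.99°  ✓
  (1,4): δ = 51.69°  ✓
  (1,5): δ = 93.22°  ·
  (2,3): δ = 85.91°  ·
  (2,4): δ = 36.21°  ✓
  (2,5): δ = 5.32°  ✓
  (3,4): δ = 130.30°  ·
  (3,5): δ = 88.77°  ·
  (4,5): δ = 138.47°  ·
antipodal pairs: 6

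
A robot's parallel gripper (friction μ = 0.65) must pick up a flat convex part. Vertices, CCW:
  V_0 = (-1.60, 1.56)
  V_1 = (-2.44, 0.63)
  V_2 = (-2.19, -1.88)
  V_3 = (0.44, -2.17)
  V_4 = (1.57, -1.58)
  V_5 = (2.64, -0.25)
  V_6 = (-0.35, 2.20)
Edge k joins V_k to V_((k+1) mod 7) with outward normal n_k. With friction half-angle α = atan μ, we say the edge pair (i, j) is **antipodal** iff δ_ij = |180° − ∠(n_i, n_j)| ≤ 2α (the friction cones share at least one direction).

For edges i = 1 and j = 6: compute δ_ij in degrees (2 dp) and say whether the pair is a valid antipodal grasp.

α = atan 0.65 = 33.02°;  2α = 66.05°
edge 1: e_1 = (+0.25, -2.51);  n_1 = (-0.9951, -0.0991)
edge 6: e_6 = (-1.25, -0.64);  n_6 = (-0.4557, +0.8901)
∠(n_1, n_6) = 68.58°
δ = |180° − 68.58°| = 111.42°
111.42° > 2α = 66.05°  →  invalid

δ = 111.42°, invalid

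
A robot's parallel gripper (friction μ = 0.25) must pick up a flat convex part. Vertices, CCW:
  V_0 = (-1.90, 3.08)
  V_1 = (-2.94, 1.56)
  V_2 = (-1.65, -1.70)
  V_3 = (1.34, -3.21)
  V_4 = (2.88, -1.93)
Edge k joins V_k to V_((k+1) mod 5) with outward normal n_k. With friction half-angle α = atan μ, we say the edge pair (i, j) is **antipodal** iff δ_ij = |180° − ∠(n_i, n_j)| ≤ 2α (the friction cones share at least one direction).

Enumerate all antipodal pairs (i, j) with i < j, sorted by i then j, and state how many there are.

count = 3; pairs: (0,3), (1,4), (2,4)

α = atan 0.25 = 14.04°;  2α = 28.07°
n_0 = (-0.8253, +0.5647)
n_1 = (-0.9298, -0.3679)
n_2 = (-0.4508, -0.8926)
n_3 = (+0.6392, -0.7690)
n_4 = (+0.7235, +0.6903)
  (0,1): δ = 124.03°  ·
  (0,2): δ = 82.41°  ·
  (0,3): δ = 15.89°  ✓
  (0,4): δ = 78.03°  ·
  (1,2): δ = 138.38°  ·
  (1,3): δ = 71.86°  ·
  (1,4): δ = 22.07°  ✓
  (2,3): δ = 113.47°  ·
  (2,4): δ = 19.55°  ✓
  (3,4): δ = 86.08°  ·
antipodal pairs: 3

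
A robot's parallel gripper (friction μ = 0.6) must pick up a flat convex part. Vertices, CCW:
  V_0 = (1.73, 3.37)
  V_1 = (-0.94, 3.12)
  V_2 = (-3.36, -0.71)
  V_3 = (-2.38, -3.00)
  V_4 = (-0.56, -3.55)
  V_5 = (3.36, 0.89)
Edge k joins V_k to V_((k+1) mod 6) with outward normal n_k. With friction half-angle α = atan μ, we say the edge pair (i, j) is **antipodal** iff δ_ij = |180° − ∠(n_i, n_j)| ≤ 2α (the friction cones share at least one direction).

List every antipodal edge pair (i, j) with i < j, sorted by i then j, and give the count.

count = 5; pairs: (0,3), (0,4), (1,4), (2,5), (3,5)

α = atan 0.6 = 30.96°;  2α = 61.93°
n_0 = (-0.0932, +0.9956)
n_1 = (-0.8454, +0.5342)
n_2 = (-0.9194, -0.3934)
n_3 = (-0.2893, -0.9572)
n_4 = (+0.7496, -0.6618)
n_5 = (+0.8357, +0.5492)
  (0,1): δ = 127.64°  ·
  (0,2): δ = 72.18°  ·
  (0,3): δ = 22.16°  ✓
  (0,4): δ = 43.21°  ✓
  (0,5): δ = 117.97°  ·
  (1,2): δ = 124.54°  ·
  (1,3): δ = 74.53°  ·
  (1,4): δ = 9.15°  ✓
  (1,5): δ = 65.60°  ·
  (2,3): δ = 129.98°  ·
  (2,4): δ = 64.61°  ·
  (2,5): δ = 10.15°  ✓
  (3,4): δ = 114.63°  ·
  (3,5): δ = 39.87°  ✓
  (4,5): δ = 105.24°  ·
antipodal pairs: 5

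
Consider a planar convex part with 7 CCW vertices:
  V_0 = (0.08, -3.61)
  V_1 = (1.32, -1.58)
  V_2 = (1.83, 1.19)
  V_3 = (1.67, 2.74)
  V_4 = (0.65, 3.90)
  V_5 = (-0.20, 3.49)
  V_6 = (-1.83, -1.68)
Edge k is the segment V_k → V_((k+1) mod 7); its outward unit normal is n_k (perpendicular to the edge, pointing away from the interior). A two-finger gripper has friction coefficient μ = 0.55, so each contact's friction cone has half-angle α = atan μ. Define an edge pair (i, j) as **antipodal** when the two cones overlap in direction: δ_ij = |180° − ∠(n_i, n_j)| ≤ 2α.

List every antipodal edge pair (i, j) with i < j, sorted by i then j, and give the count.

α = atan 0.55 = 28.81°;  2α = 57.62°
n_0 = (+0.8534, -0.5213)
n_1 = (+0.9835, -0.1811)
n_2 = (+0.9947, +0.1027)
n_3 = (+0.7510, +0.6603)
n_4 = (-0.4345, +0.9007)
n_5 = (-0.9537, +0.3007)
n_6 = (-0.7108, -0.7034)
  (0,1): δ = 159.01°  ·
  (0,2): δ = 142.69°  ·
  (0,3): δ = 107.26°  ·
  (0,4): δ = 32.83°  ✓
  (0,5): δ = 13.92°  ✓
  (0,6): δ = 76.12°  ·
  (1,2): δ = 163.67°  ·
  (1,3): δ = 128.24°  ·
  (1,4): δ = 53.82°  ✓
  (1,5): δ = 7.07°  ✓
  (1,6): δ = 55.13°  ✓
  (2,3): δ = 144.57°  ·
  (2,4): δ = 70.14°  ·
  (2,5): δ = 23.39°  ✓
  (2,6): δ = 38.81°  ✓
  (3,4): δ = 105.58°  ·
  (3,5): δ = 58.82°  ·
  (3,6): δ = 3.38°  ✓
  (4,5): δ = 133.25°  ·
  (4,6): δ = 71.05°  ·
  (5,6): δ = 117.80°  ·
antipodal pairs: 8

count = 8; pairs: (0,4), (0,5), (1,4), (1,5), (1,6), (2,5), (2,6), (3,6)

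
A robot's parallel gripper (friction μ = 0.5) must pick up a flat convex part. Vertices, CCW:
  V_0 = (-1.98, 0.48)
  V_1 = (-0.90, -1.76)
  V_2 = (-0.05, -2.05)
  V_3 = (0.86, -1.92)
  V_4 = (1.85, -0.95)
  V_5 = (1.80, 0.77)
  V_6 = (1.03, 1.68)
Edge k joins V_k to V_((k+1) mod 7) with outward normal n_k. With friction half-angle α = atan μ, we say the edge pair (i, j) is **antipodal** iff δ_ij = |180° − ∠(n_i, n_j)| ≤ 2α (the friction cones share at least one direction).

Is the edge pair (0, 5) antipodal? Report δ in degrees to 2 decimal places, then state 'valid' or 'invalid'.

δ = 14.50°, valid

α = atan 0.5 = 26.57°;  2α = 53.13°
edge 0: e_0 = (+1.08, -2.24);  n_0 = (-0.9008, -0.4343)
edge 5: e_5 = (-0.77, +0.91);  n_5 = (+0.7634, +0.6459)
∠(n_0, n_5) = 165.50°
δ = |180° − 165.50°| = 14.50°
14.50° ≤ 2α = 53.13°  →  valid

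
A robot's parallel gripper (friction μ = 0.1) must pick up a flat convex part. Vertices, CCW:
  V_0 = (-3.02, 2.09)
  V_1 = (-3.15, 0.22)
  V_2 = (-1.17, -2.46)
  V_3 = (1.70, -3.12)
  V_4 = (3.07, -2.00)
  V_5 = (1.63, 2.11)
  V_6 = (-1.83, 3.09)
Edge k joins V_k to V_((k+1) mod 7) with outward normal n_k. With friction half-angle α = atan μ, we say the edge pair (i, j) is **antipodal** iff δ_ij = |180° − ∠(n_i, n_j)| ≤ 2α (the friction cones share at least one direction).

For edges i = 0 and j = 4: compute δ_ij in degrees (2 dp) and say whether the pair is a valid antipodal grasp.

α = atan 0.1 = 5.71°;  2α = 11.42°
edge 0: e_0 = (-0.13, -1.87);  n_0 = (-0.9976, +0.0694)
edge 4: e_4 = (-1.44, +4.11);  n_4 = (+0.9438, +0.3307)
∠(n_0, n_4) = 156.71°
δ = |180° − 156.71°| = 23.29°
23.29° > 2α = 11.42°  →  invalid

δ = 23.29°, invalid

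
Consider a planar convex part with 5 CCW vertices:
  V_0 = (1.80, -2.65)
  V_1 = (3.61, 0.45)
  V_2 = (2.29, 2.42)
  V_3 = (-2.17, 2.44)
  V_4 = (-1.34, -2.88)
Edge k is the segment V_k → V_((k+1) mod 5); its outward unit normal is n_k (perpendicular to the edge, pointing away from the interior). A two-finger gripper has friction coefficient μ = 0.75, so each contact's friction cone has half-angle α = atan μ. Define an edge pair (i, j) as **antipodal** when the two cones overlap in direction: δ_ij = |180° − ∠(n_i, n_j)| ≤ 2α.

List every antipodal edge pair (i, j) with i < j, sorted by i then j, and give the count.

α = atan 0.75 = 36.87°;  2α = 73.74°
n_0 = (+0.8636, -0.5042)
n_1 = (+0.8308, +0.5566)
n_2 = (+0.0045, +1.0000)
n_3 = (-0.9880, -0.1542)
n_4 = (+0.0731, -0.9973)
  (0,1): δ = 115.90°  ·
  (0,2): δ = 59.98°  ✓
  (0,3): δ = 39.15°  ✓
  (0,4): δ = 124.47°  ·
  (1,2): δ = 124.08°  ·
  (1,3): δ = 24.96°  ✓
  (1,4): δ = 60.37°  ✓
  (2,3): δ = 80.88°  ·
  (2,4): δ = 4.45°  ✓
  (3,4): δ = 94.68°  ·
antipodal pairs: 5

count = 5; pairs: (0,2), (0,3), (1,3), (1,4), (2,4)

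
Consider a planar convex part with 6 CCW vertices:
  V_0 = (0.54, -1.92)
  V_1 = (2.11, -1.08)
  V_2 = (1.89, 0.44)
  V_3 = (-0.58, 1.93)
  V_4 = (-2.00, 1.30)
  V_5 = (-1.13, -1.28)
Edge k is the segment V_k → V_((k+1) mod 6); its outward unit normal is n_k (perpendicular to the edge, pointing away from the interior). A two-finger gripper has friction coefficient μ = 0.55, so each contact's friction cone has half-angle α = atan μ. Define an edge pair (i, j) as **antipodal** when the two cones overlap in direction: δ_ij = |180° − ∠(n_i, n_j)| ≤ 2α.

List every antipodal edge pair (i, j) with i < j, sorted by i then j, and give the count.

count = 5; pairs: (0,3), (1,4), (2,4), (2,5), (3,5)

α = atan 0.55 = 28.81°;  2α = 57.62°
n_0 = (+0.4718, -0.8817)
n_1 = (+0.9897, +0.1432)
n_2 = (+0.5165, +0.8563)
n_3 = (-0.4055, +0.9141)
n_4 = (-0.9476, -0.3195)
n_5 = (-0.3579, -0.9338)
  (0,1): δ = 109.91°  ·
  (0,2): δ = 59.25°  ·
  (0,3): δ = 4.22°  ✓
  (0,4): δ = 80.49°  ·
  (0,5): δ = 130.88°  ·
  (1,2): δ = 129.34°  ·
  (1,3): δ = 74.31°  ·
  (1,4): δ = 10.40°  ✓
  (1,5): δ = 60.80°  ·
  (2,3): δ = 124.97°  ·
  (2,4): δ = 40.27°  ✓
  (2,5): δ = 10.13°  ✓
  (3,4): δ = 95.29°  ·
  (3,5): δ = 44.89°  ✓
  (4,5): δ = 129.60°  ·
antipodal pairs: 5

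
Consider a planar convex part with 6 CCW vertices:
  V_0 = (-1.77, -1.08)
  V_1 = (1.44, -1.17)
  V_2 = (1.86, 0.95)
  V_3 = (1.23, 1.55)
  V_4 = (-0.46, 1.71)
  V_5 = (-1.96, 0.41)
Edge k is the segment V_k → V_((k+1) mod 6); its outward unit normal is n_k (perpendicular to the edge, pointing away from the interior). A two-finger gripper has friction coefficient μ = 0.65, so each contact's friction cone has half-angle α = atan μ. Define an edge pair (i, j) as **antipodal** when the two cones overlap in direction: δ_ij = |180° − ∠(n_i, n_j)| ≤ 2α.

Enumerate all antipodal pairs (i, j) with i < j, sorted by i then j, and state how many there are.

α = atan 0.65 = 33.02°;  2α = 66.05°
n_0 = (-0.0280, -0.9996)
n_1 = (+0.9809, -0.1943)
n_2 = (+0.6897, +0.7241)
n_3 = (+0.0943, +0.9955)
n_4 = (-0.6549, +0.7557)
n_5 = (-0.9920, -0.1265)
  (0,1): δ = 99.60°  ·
  (0,2): δ = 42.00°  ✓
  (0,3): δ = 3.80°  ✓
  (0,4): δ = 42.52°  ✓
  (0,5): δ = 98.87°  ·
  (1,2): δ = 122.40°  ·
  (1,3): δ = 84.20°  ·
  (1,4): δ = 37.88°  ✓
  (1,5): δ = 18.47°  ✓
  (2,3): δ = 141.81°  ·
  (2,4): δ = 95.48°  ·
  (2,5): δ = 39.13°  ✓
  (3,4): δ = 133.68°  ·
  (3,5): δ = 77.32°  ·
  (4,5): δ = 123.65°  ·
antipodal pairs: 6

count = 6; pairs: (0,2), (0,3), (0,4), (1,4), (1,5), (2,5)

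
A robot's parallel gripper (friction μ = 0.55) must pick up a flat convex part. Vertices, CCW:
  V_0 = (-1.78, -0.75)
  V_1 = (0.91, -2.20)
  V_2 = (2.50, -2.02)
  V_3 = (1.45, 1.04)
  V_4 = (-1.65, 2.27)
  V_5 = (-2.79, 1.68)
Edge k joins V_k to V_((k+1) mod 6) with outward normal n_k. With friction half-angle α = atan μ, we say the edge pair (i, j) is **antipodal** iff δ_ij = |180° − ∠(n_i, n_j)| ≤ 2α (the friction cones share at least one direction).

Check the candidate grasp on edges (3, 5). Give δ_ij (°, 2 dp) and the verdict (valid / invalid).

δ = 45.79°, valid

α = atan 0.55 = 28.81°;  2α = 57.62°
edge 3: e_3 = (-3.10, +1.23);  n_3 = (+0.3688, +0.9295)
edge 5: e_5 = (+1.01, -2.43);  n_5 = (-0.9234, -0.3838)
∠(n_3, n_5) = 134.21°
δ = |180° − 134.21°| = 45.79°
45.79° ≤ 2α = 57.62°  →  valid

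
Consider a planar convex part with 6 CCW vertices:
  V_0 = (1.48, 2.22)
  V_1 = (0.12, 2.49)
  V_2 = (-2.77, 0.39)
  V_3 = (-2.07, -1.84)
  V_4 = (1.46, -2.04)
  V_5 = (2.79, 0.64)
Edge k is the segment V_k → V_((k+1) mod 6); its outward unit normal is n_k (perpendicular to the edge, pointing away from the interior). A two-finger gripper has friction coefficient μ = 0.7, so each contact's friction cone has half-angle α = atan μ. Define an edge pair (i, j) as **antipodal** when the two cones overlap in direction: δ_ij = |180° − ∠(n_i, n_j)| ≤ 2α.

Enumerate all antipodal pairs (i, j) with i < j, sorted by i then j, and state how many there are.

count = 7; pairs: (0,2), (0,3), (1,3), (1,4), (2,4), (2,5), (3,5)

α = atan 0.7 = 34.99°;  2α = 69.98°
n_0 = (+0.1947, +0.9809)
n_1 = (-0.5878, +0.8090)
n_2 = (-0.9541, -0.2995)
n_3 = (-0.0566, -0.9984)
n_4 = (+0.8958, -0.4445)
n_5 = (+0.7698, +0.6383)
  (0,1): δ = 132.77°  ·
  (0,2): δ = 61.34°  ✓
  (0,3): δ = 7.99°  ✓
  (0,4): δ = 74.84°  ·
  (0,5): δ = 140.89°  ·
  (1,2): δ = 108.58°  ·
  (1,3): δ = 39.25°  ✓
  (1,4): δ = 27.60°  ✓
  (1,5): δ = 93.66°  ·
  (2,3): δ = 110.67°  ·
  (2,4): δ = 43.82°  ✓
  (2,5): δ = 22.24°  ✓
  (3,4): δ = 113.15°  ·
  (3,5): δ = 47.09°  ✓
  (4,5): δ = 113.94°  ·
antipodal pairs: 7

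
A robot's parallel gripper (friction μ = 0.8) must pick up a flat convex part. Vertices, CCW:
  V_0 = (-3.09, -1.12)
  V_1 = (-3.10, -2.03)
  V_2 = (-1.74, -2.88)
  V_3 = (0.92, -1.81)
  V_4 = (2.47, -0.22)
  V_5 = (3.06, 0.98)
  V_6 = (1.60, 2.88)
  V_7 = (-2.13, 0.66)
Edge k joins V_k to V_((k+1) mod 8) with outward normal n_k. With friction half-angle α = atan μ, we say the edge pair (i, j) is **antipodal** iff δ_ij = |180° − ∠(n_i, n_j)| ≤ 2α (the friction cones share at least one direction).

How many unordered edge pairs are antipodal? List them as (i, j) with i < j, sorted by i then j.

α = atan 0.8 = 38.66°;  2α = 77.32°
n_0 = (-0.9999, +0.0110)
n_1 = (-0.5300, -0.8480)
n_2 = (+0.3732, -0.9278)
n_3 = (+0.7161, -0.6980)
n_4 = (+0.8974, -0.4412)
n_5 = (+0.7929, +0.6093)
n_6 = (-0.5114, +0.8593)
n_7 = (-0.8802, +0.4747)
  (0,1): δ = 121.38°  ·
  (0,2): δ = 67.46°  ✓
  (0,3): δ = 43.64°  ✓
  (0,4): δ = 25.55°  ✓
  (0,5): δ = 38.17°  ✓
  (0,6): δ = 121.39°  ·
  (0,7): δ = 152.29°  ·
  (1,2): δ = 126.08°  ·
  (1,3): δ = 102.26°  ·
  (1,4): δ = 84.18°  ·
  (1,5): δ = 20.46°  ✓
  (1,6): δ = 62.77°  ✓
  (1,7): δ = 93.67°  ·
  (2,3): δ = 156.18°  ·
  (2,4): δ = 138.09°  ·
  (2,5): δ = 74.37°  ✓
  (2,6): δ = 8.85°  ✓
  (2,7): δ = 39.75°  ✓
  (3,4): δ = 161.91°  ·
  (3,5): δ = 98.19°  ·
  (3,6): δ = 14.97°  ✓
  (3,7): δ = 15.93°  ✓
  (4,5): δ = 116.28°  ·
  (4,6): δ = 33.06°  ✓
  (4,7): δ = 2.16°  ✓
  (5,6): δ = 96.78°  ·
  (5,7): δ = 65.88°  ✓
  (6,7): δ = 149.10°  ·
antipodal pairs: 14

count = 14; pairs: (0,2), (0,3), (0,4), (0,5), (1,5), (1,6), (2,5), (2,6), (2,7), (3,6), (3,7), (4,6), (4,7), (5,7)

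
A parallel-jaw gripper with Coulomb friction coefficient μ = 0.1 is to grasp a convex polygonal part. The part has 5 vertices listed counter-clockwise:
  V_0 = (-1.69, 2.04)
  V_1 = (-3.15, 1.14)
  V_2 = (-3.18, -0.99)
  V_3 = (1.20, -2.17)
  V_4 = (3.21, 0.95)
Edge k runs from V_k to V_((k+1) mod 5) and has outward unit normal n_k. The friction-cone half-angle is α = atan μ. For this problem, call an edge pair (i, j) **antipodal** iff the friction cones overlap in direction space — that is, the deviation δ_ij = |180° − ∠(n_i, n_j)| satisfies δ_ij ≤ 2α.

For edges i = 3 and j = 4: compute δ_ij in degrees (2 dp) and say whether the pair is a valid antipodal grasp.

δ = 69.75°, invalid

α = atan 0.1 = 5.71°;  2α = 11.42°
edge 3: e_3 = (+2.01, +3.12);  n_3 = (+0.8407, -0.5416)
edge 4: e_4 = (-4.90, +1.09);  n_4 = (+0.2171, +0.9761)
∠(n_3, n_4) = 110.25°
δ = |180° − 110.25°| = 69.75°
69.75° > 2α = 11.42°  →  invalid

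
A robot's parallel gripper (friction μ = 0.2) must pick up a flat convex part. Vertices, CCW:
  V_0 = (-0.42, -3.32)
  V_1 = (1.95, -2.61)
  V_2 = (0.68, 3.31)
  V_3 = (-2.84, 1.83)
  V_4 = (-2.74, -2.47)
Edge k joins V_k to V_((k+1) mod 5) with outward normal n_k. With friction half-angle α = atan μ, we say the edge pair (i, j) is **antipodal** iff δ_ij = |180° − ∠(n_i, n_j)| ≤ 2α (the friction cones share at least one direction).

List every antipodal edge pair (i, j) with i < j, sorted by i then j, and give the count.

α = atan 0.2 = 11.31°;  2α = 22.62°
n_0 = (+0.2870, -0.9579)
n_1 = (+0.9778, +0.2098)
n_2 = (-0.3876, +0.9218)
n_3 = (-0.9997, -0.0232)
n_4 = (-0.3440, -0.9390)
  (0,1): δ = 94.57°  ·
  (0,2): δ = 6.13°  ✓
  (0,3): δ = 74.66°  ·
  (0,4): δ = 143.20°  ·
  (1,2): δ = 79.30°  ·
  (1,3): δ = 10.78°  ✓
  (1,4): δ = 57.77°  ·
  (2,3): δ = 111.47°  ·
  (2,4): δ = 42.93°  ·
  (3,4): δ = 111.45°  ·
antipodal pairs: 2

count = 2; pairs: (0,2), (1,3)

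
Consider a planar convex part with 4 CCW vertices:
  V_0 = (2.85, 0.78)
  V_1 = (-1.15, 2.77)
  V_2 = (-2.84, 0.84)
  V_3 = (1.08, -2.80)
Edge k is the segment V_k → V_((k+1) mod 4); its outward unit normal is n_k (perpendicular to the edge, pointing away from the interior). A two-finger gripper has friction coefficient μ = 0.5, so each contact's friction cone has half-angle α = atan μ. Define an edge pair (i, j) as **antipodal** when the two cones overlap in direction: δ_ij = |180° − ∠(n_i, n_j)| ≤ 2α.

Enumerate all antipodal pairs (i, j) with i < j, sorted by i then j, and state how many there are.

α = atan 0.5 = 26.57°;  2α = 53.13°
n_0 = (+0.4454, +0.8953)
n_1 = (-0.7523, +0.6588)
n_2 = (-0.6805, -0.7328)
n_3 = (+0.8964, -0.4432)
  (0,1): δ = 104.76°  ·
  (0,2): δ = 16.43°  ✓
  (0,3): δ = 90.14°  ·
  (1,2): δ = 91.67°  ·
  (1,3): δ = 14.90°  ✓
  (2,3): δ = 73.43°  ·
antipodal pairs: 2

count = 2; pairs: (0,2), (1,3)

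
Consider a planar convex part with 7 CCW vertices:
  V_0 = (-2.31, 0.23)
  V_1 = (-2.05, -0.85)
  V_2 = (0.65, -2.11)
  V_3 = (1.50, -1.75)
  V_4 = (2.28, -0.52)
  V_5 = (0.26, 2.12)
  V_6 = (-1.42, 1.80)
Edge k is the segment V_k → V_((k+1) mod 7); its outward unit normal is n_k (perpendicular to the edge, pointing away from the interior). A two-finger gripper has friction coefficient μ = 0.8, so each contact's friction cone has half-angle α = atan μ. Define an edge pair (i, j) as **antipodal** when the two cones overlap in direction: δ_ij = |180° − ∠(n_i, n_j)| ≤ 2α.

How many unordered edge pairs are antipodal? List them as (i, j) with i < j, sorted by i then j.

count = 10; pairs: (0,3), (0,4), (1,4), (1,5), (2,4), (2,5), (2,6), (3,5), (3,6), (4,6)

α = atan 0.8 = 38.66°;  2α = 77.32°
n_0 = (-0.9722, -0.2341)
n_1 = (-0.4229, -0.9062)
n_2 = (+0.3900, -0.9208)
n_3 = (+0.8445, -0.5355)
n_4 = (+0.7942, +0.6077)
n_5 = (-0.1871, +0.9823)
n_6 = (-0.8699, +0.4932)
  (0,1): δ = 128.55°  ·
  (0,2): δ = 80.58°  ·
  (0,3): δ = 45.92°  ✓
  (0,4): δ = 23.89°  ✓
  (0,5): δ = 87.25°  ·
  (0,6): δ = 136.92°  ·
  (1,2): δ = 132.03°  ·
  (1,3): δ = 97.36°  ·
  (1,4): δ = 27.56°  ✓
  (1,5): δ = 35.80°  ✓
  (1,6): δ = 85.47°  ·
  (2,3): δ = 145.33°  ·
  (2,4): δ = 75.53°  ✓
  (2,5): δ = 12.17°  ✓
  (2,6): δ = 37.50°  ✓
  (3,4): δ = 110.20°  ·
  (3,5): δ = 46.84°  ✓
  (3,6): δ = 2.83°  ✓
  (4,5): δ = 116.64°  ·
  (4,6): δ = 66.97°  ✓
  (5,6): δ = 130.33°  ·
antipodal pairs: 10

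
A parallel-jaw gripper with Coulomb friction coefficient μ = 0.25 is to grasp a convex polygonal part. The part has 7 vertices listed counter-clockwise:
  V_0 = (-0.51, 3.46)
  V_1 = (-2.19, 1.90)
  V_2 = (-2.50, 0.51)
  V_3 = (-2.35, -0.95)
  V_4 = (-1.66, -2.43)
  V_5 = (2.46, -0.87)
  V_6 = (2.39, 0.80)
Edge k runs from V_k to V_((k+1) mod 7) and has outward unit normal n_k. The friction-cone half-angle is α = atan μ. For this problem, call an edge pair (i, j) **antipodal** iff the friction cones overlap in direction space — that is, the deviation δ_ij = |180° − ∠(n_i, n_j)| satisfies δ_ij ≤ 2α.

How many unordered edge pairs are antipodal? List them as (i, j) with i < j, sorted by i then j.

α = atan 0.25 = 14.04°;  2α = 28.07°
n_0 = (-0.6805, +0.7328)
n_1 = (-0.9760, +0.2177)
n_2 = (-0.9948, -0.1022)
n_3 = (-0.9063, -0.4226)
n_4 = (+0.3541, -0.9352)
n_5 = (+0.9991, +0.0419)
n_6 = (+0.6760, +0.7369)
  (0,1): δ = 145.45°  ·
  (0,2): δ = 127.01°  ·
  (0,3): δ = 107.88°  ·
  (0,4): δ = 22.14°  ✓
  (0,5): δ = 49.52°  ·
  (0,6): δ = 94.59°  ·
  (1,2): δ = 161.56°  ·
  (1,3): δ = 142.43°  ·
  (1,4): δ = 56.69°  ·
  (1,5): δ = 14.97°  ✓
  (1,6): δ = 60.04°  ·
  (2,3): δ = 160.87°  ·
  (2,4): δ = 75.13°  ·
  (2,5): δ = 3.47°  ✓
  (2,6): δ = 41.61°  ·
  (3,4): δ = 94.26°  ·
  (3,5): δ = 22.60°  ✓
  (3,6): δ = 22.48°  ✓
  (4,5): δ = 108.34°  ·
  (4,6): δ = 63.27°  ·
  (5,6): δ = 134.93°  ·
antipodal pairs: 5

count = 5; pairs: (0,4), (1,5), (2,5), (3,5), (3,6)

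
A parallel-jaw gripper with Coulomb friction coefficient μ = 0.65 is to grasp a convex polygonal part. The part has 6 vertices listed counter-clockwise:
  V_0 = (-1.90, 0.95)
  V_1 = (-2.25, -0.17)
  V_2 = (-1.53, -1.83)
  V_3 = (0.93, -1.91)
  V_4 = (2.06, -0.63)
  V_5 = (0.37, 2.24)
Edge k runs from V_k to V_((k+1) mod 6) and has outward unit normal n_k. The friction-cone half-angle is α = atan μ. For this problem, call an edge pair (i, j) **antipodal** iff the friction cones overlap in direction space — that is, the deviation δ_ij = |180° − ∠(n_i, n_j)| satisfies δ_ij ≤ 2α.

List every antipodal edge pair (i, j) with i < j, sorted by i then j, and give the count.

count = 7; pairs: (0,3), (0,4), (1,3), (1,4), (2,4), (2,5), (3,5)

α = atan 0.65 = 33.02°;  2α = 66.05°
n_0 = (-0.9545, +0.2983)
n_1 = (-0.9174, -0.3979)
n_2 = (-0.0325, -0.9995)
n_3 = (+0.7497, -0.6618)
n_4 = (+0.8617, +0.5074)
n_5 = (-0.4941, +0.8694)
  (0,1): δ = 139.20°  ·
  (0,2): δ = 74.51°  ·
  (0,3): δ = 24.08°  ✓
  (0,4): δ = 47.85°  ✓
  (0,5): δ = 136.96°  ·
  (1,2): δ = 115.31°  ·
  (1,3): δ = 64.89°  ✓
  (1,4): δ = 7.04°  ✓
  (1,5): δ = 96.16°  ·
  (2,3): δ = 129.58°  ·
  (2,4): δ = 57.65°  ✓
  (2,5): δ = 31.47°  ✓
  (3,4): δ = 108.07°  ·
  (3,5): δ = 18.95°  ✓
  (4,5): δ = 90.88°  ·
antipodal pairs: 7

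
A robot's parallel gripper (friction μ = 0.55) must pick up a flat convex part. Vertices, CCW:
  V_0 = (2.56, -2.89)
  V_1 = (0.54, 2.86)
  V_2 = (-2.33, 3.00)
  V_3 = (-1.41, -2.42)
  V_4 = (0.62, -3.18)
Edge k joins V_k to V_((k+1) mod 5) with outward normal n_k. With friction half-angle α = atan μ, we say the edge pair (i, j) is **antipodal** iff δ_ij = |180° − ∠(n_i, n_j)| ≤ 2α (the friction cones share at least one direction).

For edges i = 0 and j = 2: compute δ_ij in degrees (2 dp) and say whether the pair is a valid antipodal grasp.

δ = 9.72°, valid

α = atan 0.55 = 28.81°;  2α = 57.62°
edge 0: e_0 = (-2.02, +5.75);  n_0 = (+0.9435, +0.3314)
edge 2: e_2 = (+0.92, -5.42);  n_2 = (-0.9859, -0.1673)
∠(n_0, n_2) = 170.28°
δ = |180° − 170.28°| = 9.72°
9.72° ≤ 2α = 57.62°  →  valid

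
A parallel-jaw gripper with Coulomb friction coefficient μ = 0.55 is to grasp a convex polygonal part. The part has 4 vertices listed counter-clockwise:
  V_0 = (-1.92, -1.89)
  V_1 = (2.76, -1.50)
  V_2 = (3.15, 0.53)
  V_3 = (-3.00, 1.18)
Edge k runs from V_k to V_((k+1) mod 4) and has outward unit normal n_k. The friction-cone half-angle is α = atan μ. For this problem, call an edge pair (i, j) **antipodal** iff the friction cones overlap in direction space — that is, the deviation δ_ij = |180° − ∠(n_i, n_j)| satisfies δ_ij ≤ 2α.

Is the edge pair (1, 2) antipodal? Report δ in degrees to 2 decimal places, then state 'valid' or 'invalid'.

δ = 85.16°, invalid

α = atan 0.55 = 28.81°;  2α = 57.62°
edge 1: e_1 = (+0.39, +2.03);  n_1 = (+0.9820, -0.1887)
edge 2: e_2 = (-6.15, +0.65);  n_2 = (+0.1051, +0.9945)
∠(n_1, n_2) = 94.84°
δ = |180° − 94.84°| = 85.16°
85.16° > 2α = 57.62°  →  invalid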